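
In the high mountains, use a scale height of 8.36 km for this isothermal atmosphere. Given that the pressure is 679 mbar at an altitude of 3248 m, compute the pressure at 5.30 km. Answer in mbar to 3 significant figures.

P ≈ 531 mbar

Between two levels, P₂ = P₁ exp(−Δz/H) with Δz = z₂ − z₁.
Δz = 5300.0 − 3248.0 = 2052.0 m; Δz/H = 2052.0/8360.0 = 0.24545.
P₂ = 679 × exp(−0.24545) = 679 × 0.78235 = 531.22 mbar.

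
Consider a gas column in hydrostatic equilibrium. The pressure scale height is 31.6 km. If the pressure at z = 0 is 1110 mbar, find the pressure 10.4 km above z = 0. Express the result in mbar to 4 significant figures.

P ≈ 798.7 mbar

Barometric formula: P = P₀ exp(−z/H).
z/H = 10400/31600 = 0.32911; exp(−0.32911) = 0.71956.
P = 1110 × 0.71956 = 798.71 mbar.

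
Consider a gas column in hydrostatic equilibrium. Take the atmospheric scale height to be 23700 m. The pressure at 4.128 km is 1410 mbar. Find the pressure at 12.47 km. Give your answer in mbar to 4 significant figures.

Between two levels, P₂ = P₁ exp(−Δz/H) with Δz = z₂ − z₁.
Δz = 12470 − 4128.0 = 8342.0 m; Δz/H = 8342.0/23700 = 0.35198.
P₂ = 1410 × exp(−0.35198) = 1410 × 0.70329 = 991.64 mbar.

P ≈ 991.6 mbar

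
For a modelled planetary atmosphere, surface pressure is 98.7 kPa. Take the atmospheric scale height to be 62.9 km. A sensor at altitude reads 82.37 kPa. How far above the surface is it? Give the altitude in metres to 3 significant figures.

z ≈ 11400 m

Invert the barometric formula: z = H ln(P₀/P).
P₀/P = 98.7/82.37 = 1.1983; ln(1.1983) = 0.18090.
z = 62900 × 0.18090 = 11379 m.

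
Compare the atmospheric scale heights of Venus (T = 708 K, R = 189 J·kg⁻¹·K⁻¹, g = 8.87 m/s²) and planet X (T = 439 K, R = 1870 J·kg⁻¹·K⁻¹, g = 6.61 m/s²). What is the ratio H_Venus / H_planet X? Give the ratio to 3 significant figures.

H = RT/g for each body.
H_Venus = 189 × 708 / 8.87 = 15086 m.
H_planet X = 1870 × 439 / 6.61 = 124200 m.
H_Venus/H_planet X = 15086/124200 = 0.12147.

H_Venus/H_planet X ≈ 0.121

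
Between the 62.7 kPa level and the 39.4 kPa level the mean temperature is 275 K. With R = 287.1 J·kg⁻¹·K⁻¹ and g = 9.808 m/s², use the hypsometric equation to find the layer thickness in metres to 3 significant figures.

Hypsometric equation: Δz = (R T̄/g) ln(P₁/P₂).
R T̄/g = 287.1 × 275 / 9.808 = 8049.8 m.
ln(62.7/39.4) = ln(1.5914) = 0.46461.
Δz = 8049.8 × 0.46461 = 3740.0 m.

Δz ≈ 3740 m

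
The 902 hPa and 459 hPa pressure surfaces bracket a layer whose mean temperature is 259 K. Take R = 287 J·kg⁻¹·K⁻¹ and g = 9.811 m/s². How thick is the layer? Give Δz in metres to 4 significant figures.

Hypsometric equation: Δz = (R T̄/g) ln(P₁/P₂).
R T̄/g = 287 × 259 / 9.811 = 7576.5 m.
ln(902/459) = ln(1.9651) = 0.67554.
Δz = 7576.5 × 0.67554 = 5118.2 m.

Δz ≈ 5118 m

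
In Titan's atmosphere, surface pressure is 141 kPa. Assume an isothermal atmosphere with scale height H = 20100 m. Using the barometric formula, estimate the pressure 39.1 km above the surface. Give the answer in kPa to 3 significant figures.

P ≈ 20.2 kPa

Barometric formula: P = P₀ exp(−z/H).
z/H = 39100/20100 = 1.9453; exp(−1.9453) = 0.14294.
P = 141 × 0.14294 = 20.155 kPa.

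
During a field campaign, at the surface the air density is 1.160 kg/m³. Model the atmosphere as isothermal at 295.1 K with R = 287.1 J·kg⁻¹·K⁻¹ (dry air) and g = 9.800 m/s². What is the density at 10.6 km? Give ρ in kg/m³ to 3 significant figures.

ρ ≈ 0.340 kg/m³

Scale height: H = RT/g = 287.1 × 295.1 / 9.800 = 8645.2 m.
In an isothermal atmosphere, density decays like pressure: ρ = ρ₀ exp(−z/H).
z/H = 10600/8645.2 = 1.2261; exp(−1.2261) = 0.29343.
ρ = 1.160 × 0.29343 = 0.34038 kg/m³.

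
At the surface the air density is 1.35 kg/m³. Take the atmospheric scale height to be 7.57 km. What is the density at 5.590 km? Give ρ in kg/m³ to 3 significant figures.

In an isothermal atmosphere, density decays like pressure: ρ = ρ₀ exp(−z/H).
z/H = 5590.0/7570.0 = 0.73844; exp(−0.73844) = 0.47786.
ρ = 1.35 × 0.47786 = 0.64511 kg/m³.

ρ ≈ 0.645 kg/m³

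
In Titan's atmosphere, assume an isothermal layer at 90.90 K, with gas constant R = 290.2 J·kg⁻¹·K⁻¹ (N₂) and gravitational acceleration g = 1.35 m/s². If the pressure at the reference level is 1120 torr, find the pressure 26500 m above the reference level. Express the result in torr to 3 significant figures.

Scale height: H = RT/g = 290.2 × 90.90 / 1.35 = 19540 m.
Barometric formula: P = P₀ exp(−z/H).
z/H = 26500/19540 = 1.3562; exp(−1.3562) = 0.25764.
P = 1120 × 0.25764 = 288.56 torr.

P ≈ 289 torr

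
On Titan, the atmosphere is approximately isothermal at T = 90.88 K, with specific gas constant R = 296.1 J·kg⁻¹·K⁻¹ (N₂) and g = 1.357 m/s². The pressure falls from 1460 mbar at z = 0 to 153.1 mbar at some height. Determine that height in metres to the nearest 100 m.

z ≈ 44700 m

Scale height: H = RT/g = 296.1 × 90.88 / 1.357 = 19830 m.
Invert the barometric formula: z = H ln(P₀/P).
P₀/P = 1460/153.1 = 9.5363; ln(9.5363) = 2.2551.
z = 19830 × 2.2551 = 44719 m.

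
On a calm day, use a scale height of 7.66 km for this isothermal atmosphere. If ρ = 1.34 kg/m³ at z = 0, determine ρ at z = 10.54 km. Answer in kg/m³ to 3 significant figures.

ρ ≈ 0.338 kg/m³

In an isothermal atmosphere, density decays like pressure: ρ = ρ₀ exp(−z/H).
z/H = 10540/7660.0 = 1.3760; exp(−1.3760) = 0.25259.
ρ = 1.34 × 0.25259 = 0.33847 kg/m³.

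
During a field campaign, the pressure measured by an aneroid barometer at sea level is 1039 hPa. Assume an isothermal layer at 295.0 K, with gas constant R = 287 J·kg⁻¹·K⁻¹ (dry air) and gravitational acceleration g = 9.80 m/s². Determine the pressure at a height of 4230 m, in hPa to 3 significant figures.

P ≈ 637 hPa

Scale height: H = RT/g = 287 × 295.0 / 9.80 = 8639.3 m.
Barometric formula: P = P₀ exp(−z/H).
z/H = 4230.0/8639.3 = 0.48962; exp(−0.48962) = 0.61286.
P = 1039 × 0.61286 = 636.76 hPa.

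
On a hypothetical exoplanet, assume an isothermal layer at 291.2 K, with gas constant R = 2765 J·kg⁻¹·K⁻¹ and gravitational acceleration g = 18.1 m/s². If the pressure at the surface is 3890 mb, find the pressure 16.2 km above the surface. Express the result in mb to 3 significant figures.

Scale height: H = RT/g = 2765 × 291.2 / 18.1 = 44484 m.
Barometric formula: P = P₀ exp(−z/H).
z/H = 16200/44484 = 0.36418; exp(−0.36418) = 0.69477.
P = 3890 × 0.69477 = 2702.7 mb.

P ≈ 2700 mb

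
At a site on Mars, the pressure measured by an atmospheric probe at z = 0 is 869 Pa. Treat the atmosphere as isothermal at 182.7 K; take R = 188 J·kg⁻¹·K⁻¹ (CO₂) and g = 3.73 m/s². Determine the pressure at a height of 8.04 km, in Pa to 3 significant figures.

Scale height: H = RT/g = 188 × 182.7 / 3.73 = 9208.5 m.
Barometric formula: P = P₀ exp(−z/H).
z/H = 8040.0/9208.5 = 0.87311; exp(−0.87311) = 0.41765.
P = 869 × 0.41765 = 362.94 Pa.

P ≈ 363 Pa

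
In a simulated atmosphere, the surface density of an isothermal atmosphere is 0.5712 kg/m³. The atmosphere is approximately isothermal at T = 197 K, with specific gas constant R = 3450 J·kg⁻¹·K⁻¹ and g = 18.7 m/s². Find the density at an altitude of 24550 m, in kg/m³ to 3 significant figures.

ρ ≈ 0.291 kg/m³

Scale height: H = RT/g = 3450 × 197 / 18.7 = 36345 m.
In an isothermal atmosphere, density decays like pressure: ρ = ρ₀ exp(−z/H).
z/H = 24550/36345 = 0.67547; exp(−0.67547) = 0.50892.
ρ = 0.5712 × 0.50892 = 0.29070 kg/m³.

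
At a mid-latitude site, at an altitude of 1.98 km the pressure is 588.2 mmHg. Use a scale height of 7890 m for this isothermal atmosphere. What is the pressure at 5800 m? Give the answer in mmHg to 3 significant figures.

Between two levels, P₂ = P₁ exp(−Δz/H) with Δz = z₂ − z₁.
Δz = 5800.0 − 1980.0 = 3820.0 m; Δz/H = 3820.0/7890.0 = 0.48416.
P₂ = 588.2 × exp(−0.48416) = 588.2 × 0.61621 = 362.45 mmHg.

P ≈ 362 mmHg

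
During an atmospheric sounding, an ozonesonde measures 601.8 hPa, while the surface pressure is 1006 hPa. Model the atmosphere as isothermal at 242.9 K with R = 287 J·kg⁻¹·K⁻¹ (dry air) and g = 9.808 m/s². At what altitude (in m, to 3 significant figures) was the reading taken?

Scale height: H = RT/g = 287 × 242.9 / 9.808 = 7107.7 m.
Invert the barometric formula: z = H ln(P₀/P).
P₀/P = 1006/601.8 = 1.6717; ln(1.6717) = 0.51384.
z = 7107.7 × 0.51384 = 3652.2 m.

z ≈ 3650 m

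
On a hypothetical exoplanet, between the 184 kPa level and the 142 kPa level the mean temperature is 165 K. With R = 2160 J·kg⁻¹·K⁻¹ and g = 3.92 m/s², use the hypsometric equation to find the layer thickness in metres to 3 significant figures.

Δz ≈ 23600 m

Hypsometric equation: Δz = (R T̄/g) ln(P₁/P₂).
R T̄/g = 2160 × 165 / 3.92 = 90918 m.
ln(184/142) = ln(1.2958) = 0.25913.
Δz = 90918 × 0.25913 = 23560 m.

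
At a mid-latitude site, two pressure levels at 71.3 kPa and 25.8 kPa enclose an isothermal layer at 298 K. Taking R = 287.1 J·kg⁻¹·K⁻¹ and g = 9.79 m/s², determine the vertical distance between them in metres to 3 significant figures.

Hypsometric equation: Δz = (R T̄/g) ln(P₁/P₂).
R T̄/g = 287.1 × 298 / 9.79 = 8739.1 m.
ln(71.3/25.8) = ln(2.7636) = 1.0165.
Δz = 8739.1 × 1.0165 = 8883.3 m.

Δz ≈ 8880 m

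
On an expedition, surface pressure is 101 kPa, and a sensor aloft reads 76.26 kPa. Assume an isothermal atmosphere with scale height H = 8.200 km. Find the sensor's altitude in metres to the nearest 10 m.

z ≈ 2300 m

Invert the barometric formula: z = H ln(P₀/P).
P₀/P = 101/76.26 = 1.3244; ln(1.3244) = 0.28096.
z = 8200.0 × 0.28096 = 2303.9 m.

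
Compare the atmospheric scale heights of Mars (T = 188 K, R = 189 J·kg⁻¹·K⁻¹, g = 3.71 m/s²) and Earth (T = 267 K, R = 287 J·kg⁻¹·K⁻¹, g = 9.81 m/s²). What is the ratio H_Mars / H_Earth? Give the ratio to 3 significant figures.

H = RT/g for each body.
H_Mars = 189 × 188 / 3.71 = 9577.4 m.
H_Earth = 287 × 267 / 9.81 = 7811.3 m.
H_Mars/H_Earth = 9577.4/7811.3 = 1.2261.

H_Mars/H_Earth ≈ 1.23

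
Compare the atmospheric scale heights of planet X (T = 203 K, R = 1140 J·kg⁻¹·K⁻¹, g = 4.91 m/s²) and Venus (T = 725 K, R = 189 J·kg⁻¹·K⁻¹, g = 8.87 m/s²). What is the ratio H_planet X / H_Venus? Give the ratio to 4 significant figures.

H_planet X/H_Venus ≈ 3.051

H = RT/g for each body.
H_planet X = 1140 × 203 / 4.91 = 47132 m.
H_Venus = 189 × 725 / 8.87 = 15448 m.
H_planet X/H_Venus = 47132/15448 = 3.0510.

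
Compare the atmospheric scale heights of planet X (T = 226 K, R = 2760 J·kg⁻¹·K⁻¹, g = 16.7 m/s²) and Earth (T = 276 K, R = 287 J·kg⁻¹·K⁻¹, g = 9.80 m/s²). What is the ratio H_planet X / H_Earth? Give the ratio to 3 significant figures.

H_planet X/H_Earth ≈ 4.62

H = RT/g for each body.
H_planet X = 2760 × 226 / 16.7 = 37351 m.
H_Earth = 287 × 276 / 9.80 = 8082.9 m.
H_planet X/H_Earth = 37351/8082.9 = 4.6210.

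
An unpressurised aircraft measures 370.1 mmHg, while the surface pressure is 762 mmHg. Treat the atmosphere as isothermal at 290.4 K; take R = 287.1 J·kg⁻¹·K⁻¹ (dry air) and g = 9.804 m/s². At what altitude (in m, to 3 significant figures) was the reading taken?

z ≈ 6140 m

Scale height: H = RT/g = 287.1 × 290.4 / 9.804 = 8504.1 m.
Invert the barometric formula: z = H ln(P₀/P).
P₀/P = 762/370.1 = 2.0589; ln(2.0589) = 0.72217.
z = 8504.1 × 0.72217 = 6141.4 m.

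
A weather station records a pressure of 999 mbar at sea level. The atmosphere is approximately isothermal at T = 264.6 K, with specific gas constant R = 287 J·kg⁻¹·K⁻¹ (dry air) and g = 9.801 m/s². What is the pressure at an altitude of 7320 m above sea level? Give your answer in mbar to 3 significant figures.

P ≈ 388 mbar

Scale height: H = RT/g = 287 × 264.6 / 9.801 = 7748.2 m.
Barometric formula: P = P₀ exp(−z/H).
z/H = 7320.0/7748.2 = 0.94474; exp(−0.94474) = 0.38878.
P = 999 × 0.38878 = 388.39 mbar.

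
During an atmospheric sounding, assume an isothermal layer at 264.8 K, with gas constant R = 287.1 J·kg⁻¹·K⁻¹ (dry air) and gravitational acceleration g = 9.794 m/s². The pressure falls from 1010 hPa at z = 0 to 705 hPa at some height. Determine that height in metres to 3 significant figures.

Scale height: H = RT/g = 287.1 × 264.8 / 9.794 = 7762.3 m.
Invert the barometric formula: z = H ln(P₀/P).
P₀/P = 1010/705 = 1.4326; ln(1.4326) = 0.35949.
z = 7762.3 × 0.35949 = 2790.5 m.

z ≈ 2790 m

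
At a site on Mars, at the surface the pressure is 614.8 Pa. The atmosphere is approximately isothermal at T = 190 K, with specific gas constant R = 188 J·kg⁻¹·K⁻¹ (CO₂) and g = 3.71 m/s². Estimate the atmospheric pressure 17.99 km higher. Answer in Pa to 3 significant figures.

Scale height: H = RT/g = 188 × 190 / 3.71 = 9628.0 m.
Barometric formula: P = P₀ exp(−z/H).
z/H = 17990/9628.0 = 1.8685; exp(−1.8685) = 0.15436.
P = 614.8 × 0.15436 = 94.901 Pa.

P ≈ 94.9 Pa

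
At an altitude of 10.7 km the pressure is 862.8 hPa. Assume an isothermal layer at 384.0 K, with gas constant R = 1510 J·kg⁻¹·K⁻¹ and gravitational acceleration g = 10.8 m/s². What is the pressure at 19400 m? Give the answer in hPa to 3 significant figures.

P ≈ 734 hPa

Scale height: H = RT/g = 1510 × 384.0 / 10.8 = 53689 m.
Between two levels, P₂ = P₁ exp(−Δz/H) with Δz = z₂ − z₁.
Δz = 19400 − 10700 = 8700.0 m; Δz/H = 8700.0/53689 = 0.16204.
P₂ = 862.8 × exp(−0.16204) = 862.8 × 0.85041 = 733.73 hPa.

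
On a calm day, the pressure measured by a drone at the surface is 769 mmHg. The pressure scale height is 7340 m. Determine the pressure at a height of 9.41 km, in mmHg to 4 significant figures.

Barometric formula: P = P₀ exp(−z/H).
z/H = 9410.0/7340.0 = 1.2820; exp(−1.2820) = 0.27748.
P = 769 × 0.27748 = 213.38 mmHg.

P ≈ 213.4 mmHg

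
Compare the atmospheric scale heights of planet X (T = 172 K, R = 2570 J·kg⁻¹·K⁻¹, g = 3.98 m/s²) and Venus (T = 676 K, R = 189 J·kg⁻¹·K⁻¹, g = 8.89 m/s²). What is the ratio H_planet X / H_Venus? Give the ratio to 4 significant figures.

H = RT/g for each body.
H_planet X = 2570 × 172 / 3.98 = 111070 m.
H_Venus = 189 × 676 / 8.89 = 14372 m.
H_planet X/H_Venus = 111070/14372 = 7.7282.

H_planet X/H_Venus ≈ 7.728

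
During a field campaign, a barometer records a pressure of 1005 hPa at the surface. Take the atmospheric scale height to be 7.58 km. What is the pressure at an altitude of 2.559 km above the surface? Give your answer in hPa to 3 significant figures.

P ≈ 717 hPa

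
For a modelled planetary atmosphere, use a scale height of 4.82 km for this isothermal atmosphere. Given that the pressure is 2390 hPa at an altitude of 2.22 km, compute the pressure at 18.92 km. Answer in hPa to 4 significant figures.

P ≈ 74.76 hPa

Between two levels, P₂ = P₁ exp(−Δz/H) with Δz = z₂ − z₁.
Δz = 18920 − 2220.0 = 16700 m; Δz/H = 16700/4820.0 = 3.4647.
P₂ = 2390 × exp(−3.4647) = 2390 × 0.031282 = 74.764 hPa.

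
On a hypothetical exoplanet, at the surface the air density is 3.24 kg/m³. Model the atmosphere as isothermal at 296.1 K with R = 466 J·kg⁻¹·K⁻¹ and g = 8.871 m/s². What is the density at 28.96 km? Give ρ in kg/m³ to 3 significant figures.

Scale height: H = RT/g = 466 × 296.1 / 8.871 = 15554 m.
In an isothermal atmosphere, density decays like pressure: ρ = ρ₀ exp(−z/H).
z/H = 28960/15554 = 1.8619; exp(−1.8619) = 0.15538.
ρ = 3.24 × 0.15538 = 0.50343 kg/m³.

ρ ≈ 0.503 kg/m³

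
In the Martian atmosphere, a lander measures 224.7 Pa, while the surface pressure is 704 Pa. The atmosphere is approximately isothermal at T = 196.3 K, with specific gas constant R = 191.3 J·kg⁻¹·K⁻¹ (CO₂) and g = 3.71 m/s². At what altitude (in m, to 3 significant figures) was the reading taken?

z ≈ 11600 m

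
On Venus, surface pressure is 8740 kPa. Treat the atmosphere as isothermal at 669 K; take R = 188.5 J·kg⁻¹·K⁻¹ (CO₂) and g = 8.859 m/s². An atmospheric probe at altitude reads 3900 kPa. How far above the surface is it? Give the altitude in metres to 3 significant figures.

Scale height: H = RT/g = 188.5 × 669 / 8.859 = 14235 m.
Invert the barometric formula: z = H ln(P₀/P).
P₀/P = 8740/3900 = 2.2410; ln(2.2410) = 0.80692.
z = 14235 × 0.80692 = 11487 m.

z ≈ 11500 m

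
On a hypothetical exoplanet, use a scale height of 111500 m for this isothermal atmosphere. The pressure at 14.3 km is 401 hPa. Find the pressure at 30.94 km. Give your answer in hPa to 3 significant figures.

Between two levels, P₂ = P₁ exp(−Δz/H) with Δz = z₂ − z₁.
Δz = 30940 − 14300 = 16640 m; Δz/H = 16640/111500 = 0.14924.
P₂ = 401 × exp(−0.14924) = 401 × 0.86136 = 345.41 hPa.

P ≈ 345 hPa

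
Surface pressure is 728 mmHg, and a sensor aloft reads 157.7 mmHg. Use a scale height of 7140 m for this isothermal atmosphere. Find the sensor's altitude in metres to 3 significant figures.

z ≈ 10900 m

Invert the barometric formula: z = H ln(P₀/P).
P₀/P = 728/157.7 = 4.6164; ln(4.6164) = 1.5296.
z = 7140.0 × 1.5296 = 10921 m.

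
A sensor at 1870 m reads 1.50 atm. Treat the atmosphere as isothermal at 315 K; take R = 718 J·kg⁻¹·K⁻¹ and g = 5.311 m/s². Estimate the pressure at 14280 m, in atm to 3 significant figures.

P ≈ 1.12 atm

Scale height: H = RT/g = 718 × 315 / 5.311 = 42585 m.
Between two levels, P₂ = P₁ exp(−Δz/H) with Δz = z₂ − z₁.
Δz = 14280 − 1870.0 = 12410 m; Δz/H = 12410/42585 = 0.29142.
P₂ = 1.50 × exp(−0.29142) = 1.50 × 0.74720 = 1.1208 atm.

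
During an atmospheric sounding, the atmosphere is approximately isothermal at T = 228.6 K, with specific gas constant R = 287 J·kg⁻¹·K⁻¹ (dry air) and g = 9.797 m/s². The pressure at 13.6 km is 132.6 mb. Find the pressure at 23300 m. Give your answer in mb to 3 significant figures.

P ≈ 31.2 mb

Scale height: H = RT/g = 287 × 228.6 / 9.797 = 6696.8 m.
Between two levels, P₂ = P₁ exp(−Δz/H) with Δz = z₂ − z₁.
Δz = 23300 − 13600 = 9700.0 m; Δz/H = 9700.0/6696.8 = 1.4485.
P₂ = 132.6 × exp(−1.4485) = 132.6 × 0.23492 = 31.150 mb.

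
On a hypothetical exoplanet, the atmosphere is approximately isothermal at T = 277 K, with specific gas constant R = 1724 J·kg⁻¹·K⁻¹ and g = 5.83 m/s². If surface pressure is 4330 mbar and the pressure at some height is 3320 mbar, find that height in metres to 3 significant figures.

Scale height: H = RT/g = 1724 × 277 / 5.83 = 81912 m.
Invert the barometric formula: z = H ln(P₀/P).
P₀/P = 4330/3320 = 1.3042; ln(1.3042) = 0.26559.
z = 81912 × 0.26559 = 21755 m.

z ≈ 21800 m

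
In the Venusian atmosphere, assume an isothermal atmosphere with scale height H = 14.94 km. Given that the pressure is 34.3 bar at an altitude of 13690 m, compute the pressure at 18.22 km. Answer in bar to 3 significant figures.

Between two levels, P₂ = P₁ exp(−Δz/H) with Δz = z₂ − z₁.
Δz = 18220 − 13690 = 4530.0 m; Δz/H = 4530.0/14940 = 0.30321.
P₂ = 34.3 × exp(−0.30321) = 34.3 × 0.73844 = 25.328 bar.

P ≈ 25.3 bar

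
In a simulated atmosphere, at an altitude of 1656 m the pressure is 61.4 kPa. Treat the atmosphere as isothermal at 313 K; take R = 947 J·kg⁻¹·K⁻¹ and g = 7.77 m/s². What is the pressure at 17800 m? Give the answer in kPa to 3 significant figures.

P ≈ 40.2 kPa

Scale height: H = RT/g = 947 × 313 / 7.77 = 38148 m.
Between two levels, P₂ = P₁ exp(−Δz/H) with Δz = z₂ − z₁.
Δz = 17800 − 1656.0 = 16144 m; Δz/H = 16144/38148 = 0.42319.
P₂ = 61.4 × exp(−0.42319) = 61.4 × 0.65495 = 40.214 kPa.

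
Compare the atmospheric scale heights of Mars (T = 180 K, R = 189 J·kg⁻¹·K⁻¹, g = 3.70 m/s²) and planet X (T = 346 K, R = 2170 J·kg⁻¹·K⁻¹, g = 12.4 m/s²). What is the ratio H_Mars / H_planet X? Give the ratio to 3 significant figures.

H = RT/g for each body.
H_Mars = 189 × 180 / 3.70 = 9194.6 m.
H_planet X = 2170 × 346 / 12.4 = 60550 m.
H_Mars/H_planet X = 9194.6/60550 = 0.15185.

H_Mars/H_planet X ≈ 0.152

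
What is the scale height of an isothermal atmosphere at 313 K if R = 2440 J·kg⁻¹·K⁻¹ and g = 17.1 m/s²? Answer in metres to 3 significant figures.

H ≈ 44700 m

The scale height of an isothermal atmosphere is H = RT/g.
H = 2440 × 313 / 17.1 = 763720/17.1 = 44662 m.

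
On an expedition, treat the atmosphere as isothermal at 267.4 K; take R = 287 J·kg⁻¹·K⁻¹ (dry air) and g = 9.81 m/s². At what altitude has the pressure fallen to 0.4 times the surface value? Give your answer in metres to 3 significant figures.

z ≈ 7170 m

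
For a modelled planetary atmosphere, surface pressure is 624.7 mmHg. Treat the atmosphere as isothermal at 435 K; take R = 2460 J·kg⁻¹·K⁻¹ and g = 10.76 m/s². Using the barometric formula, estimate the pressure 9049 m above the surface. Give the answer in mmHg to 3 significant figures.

Scale height: H = RT/g = 2460 × 435 / 10.76 = 99452 m.
Barometric formula: P = P₀ exp(−z/H).
z/H = 9049.0/99452 = 0.090989; exp(−0.090989) = 0.91303.
P = 624.7 × 0.91303 = 570.37 mmHg.

P ≈ 570 mmHg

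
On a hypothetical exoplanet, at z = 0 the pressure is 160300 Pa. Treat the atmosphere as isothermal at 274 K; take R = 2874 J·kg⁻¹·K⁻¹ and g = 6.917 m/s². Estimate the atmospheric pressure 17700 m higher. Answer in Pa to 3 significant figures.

Scale height: H = RT/g = 2874 × 274 / 6.917 = 113850 m.
Barometric formula: P = P₀ exp(−z/H).
z/H = 17700/113850 = 0.15547; exp(−0.15547) = 0.85601.
P = 160300 × 0.85601 = 137220 Pa.

P ≈ 137000 Pa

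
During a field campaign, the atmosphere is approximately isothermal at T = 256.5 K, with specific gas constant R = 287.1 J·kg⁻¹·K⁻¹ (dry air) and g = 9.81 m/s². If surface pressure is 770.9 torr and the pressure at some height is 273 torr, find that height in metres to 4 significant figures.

z ≈ 7793 m

Scale height: H = RT/g = 287.1 × 256.5 / 9.81 = 7506.7 m.
Invert the barometric formula: z = H ln(P₀/P).
P₀/P = 770.9/273 = 2.8238; ln(2.8238) = 1.0381.
z = 7506.7 × 1.0381 = 7792.7 m.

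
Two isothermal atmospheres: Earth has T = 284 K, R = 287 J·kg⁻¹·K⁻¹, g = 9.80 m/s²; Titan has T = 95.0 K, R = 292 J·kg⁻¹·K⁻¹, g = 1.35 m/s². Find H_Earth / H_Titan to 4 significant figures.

H_Earth/H_Titan ≈ 0.4048

H = RT/g for each body.
H_Earth = 287 × 284 / 9.80 = 8317.1 m.
H_Titan = 292 × 95.0 / 1.35 = 20548 m.
H_Earth/H_Titan = 8317.1/20548 = 0.40476.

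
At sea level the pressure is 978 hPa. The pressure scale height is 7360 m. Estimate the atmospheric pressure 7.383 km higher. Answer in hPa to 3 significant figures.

P ≈ 359 hPa

Barometric formula: P = P₀ exp(−z/H).
z/H = 7383.0/7360.0 = 1.0031; exp(−1.0031) = 0.36674.
P = 978 × 0.36674 = 358.67 hPa.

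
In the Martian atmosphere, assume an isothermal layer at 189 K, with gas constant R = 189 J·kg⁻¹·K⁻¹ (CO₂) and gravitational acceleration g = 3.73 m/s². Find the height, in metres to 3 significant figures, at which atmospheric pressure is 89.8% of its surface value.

z ≈ 1030 m

Scale height: H = RT/g = 189 × 189 / 3.73 = 9576.7 m.
Set P/P₀ = exp(−z/H) = 0.898, so z = −H ln(0.898).
−ln(0.898) = 0.10759; z = 9576.7 × 0.10759 = 1030.4 m.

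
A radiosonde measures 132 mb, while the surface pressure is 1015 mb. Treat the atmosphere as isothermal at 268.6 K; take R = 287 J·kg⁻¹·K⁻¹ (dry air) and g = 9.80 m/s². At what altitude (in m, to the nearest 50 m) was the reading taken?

z ≈ 16050 m

Scale height: H = RT/g = 287 × 268.6 / 9.80 = 7866.1 m.
Invert the barometric formula: z = H ln(P₀/P).
P₀/P = 1015/132 = 7.6894; ln(7.6894) = 2.0398.
z = 7866.1 × 2.0398 = 16045 m.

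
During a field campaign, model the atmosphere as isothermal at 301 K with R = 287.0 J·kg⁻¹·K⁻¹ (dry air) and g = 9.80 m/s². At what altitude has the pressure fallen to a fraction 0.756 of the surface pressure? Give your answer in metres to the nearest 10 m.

z ≈ 2470 m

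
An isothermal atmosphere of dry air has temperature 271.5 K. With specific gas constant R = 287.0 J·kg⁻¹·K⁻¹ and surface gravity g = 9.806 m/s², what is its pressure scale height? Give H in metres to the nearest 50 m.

The scale height of an isothermal atmosphere is H = RT/g.
H = 287.0 × 271.5 / 9.806 = 77920/9.806 = 7946.2 m.

H ≈ 7950 m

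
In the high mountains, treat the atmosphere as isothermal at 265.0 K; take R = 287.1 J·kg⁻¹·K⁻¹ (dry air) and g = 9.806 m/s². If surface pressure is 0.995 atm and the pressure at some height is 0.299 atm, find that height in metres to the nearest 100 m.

Scale height: H = RT/g = 287.1 × 265.0 / 9.806 = 7758.7 m.
Invert the barometric formula: z = H ln(P₀/P).
P₀/P = 0.995/0.299 = 3.3278; ln(3.3278) = 1.2023.
z = 7758.7 × 1.2023 = 9328.3 m.

z ≈ 9300 m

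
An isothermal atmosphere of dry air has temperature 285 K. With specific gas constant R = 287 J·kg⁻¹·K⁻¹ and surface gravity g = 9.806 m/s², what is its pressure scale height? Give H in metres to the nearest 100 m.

H ≈ 8300 m

The scale height of an isothermal atmosphere is H = RT/g.
H = 287 × 285 / 9.806 = 81795/9.806 = 8341.3 m.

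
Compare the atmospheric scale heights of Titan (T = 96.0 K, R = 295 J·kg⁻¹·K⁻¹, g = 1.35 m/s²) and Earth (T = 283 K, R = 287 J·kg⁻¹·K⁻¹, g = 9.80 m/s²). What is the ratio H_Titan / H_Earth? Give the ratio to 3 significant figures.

H = RT/g for each body.
H_Titan = 295 × 96.0 / 1.35 = 20978 m.
H_Earth = 287 × 283 / 9.80 = 8287.9 m.
H_Titan/H_Earth = 20978/8287.9 = 2.5312.

H_Titan/H_Earth ≈ 2.53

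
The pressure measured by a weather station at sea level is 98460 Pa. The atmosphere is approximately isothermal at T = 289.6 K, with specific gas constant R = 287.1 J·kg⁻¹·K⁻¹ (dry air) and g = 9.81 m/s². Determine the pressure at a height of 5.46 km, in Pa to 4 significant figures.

Scale height: H = RT/g = 287.1 × 289.6 / 9.81 = 8475.4 m.
Barometric formula: P = P₀ exp(−z/H).
z/H = 5460.0/8475.4 = 0.64422; exp(−0.64422) = 0.52507.
P = 98460 × 0.52507 = 51698 Pa.

P ≈ 51700 Pa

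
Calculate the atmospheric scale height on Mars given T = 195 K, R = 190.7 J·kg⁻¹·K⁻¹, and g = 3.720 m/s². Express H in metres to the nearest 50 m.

The scale height of an isothermal atmosphere is H = RT/g.
H = 190.7 × 195 / 3.720 = 37186/3.720 = 9996.2 m.

H ≈ 10000 m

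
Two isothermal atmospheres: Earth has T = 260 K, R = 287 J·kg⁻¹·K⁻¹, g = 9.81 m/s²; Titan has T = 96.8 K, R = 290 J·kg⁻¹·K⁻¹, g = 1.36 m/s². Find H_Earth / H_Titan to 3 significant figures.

H = RT/g for each body.
H_Earth = 287 × 260 / 9.81 = 7606.5 m.
H_Titan = 290 × 96.8 / 1.36 = 20641 m.
H_Earth/H_Titan = 7606.5/20641 = 0.36851.

H_Earth/H_Titan ≈ 0.369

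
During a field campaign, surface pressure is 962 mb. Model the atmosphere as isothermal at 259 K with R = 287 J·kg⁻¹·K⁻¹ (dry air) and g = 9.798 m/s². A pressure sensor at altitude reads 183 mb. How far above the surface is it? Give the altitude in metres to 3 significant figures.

Scale height: H = RT/g = 287 × 259 / 9.798 = 7586.5 m.
Invert the barometric formula: z = H ln(P₀/P).
P₀/P = 962/183 = 5.2568; ln(5.2568) = 1.6595.
z = 7586.5 × 1.6595 = 12590 m.

z ≈ 12600 m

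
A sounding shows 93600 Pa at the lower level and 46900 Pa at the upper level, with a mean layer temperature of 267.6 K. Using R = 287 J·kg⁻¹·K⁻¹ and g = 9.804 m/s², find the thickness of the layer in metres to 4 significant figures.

Hypsometric equation: Δz = (R T̄/g) ln(P₁/P₂).
R T̄/g = 287 × 267.6 / 9.804 = 7833.7 m.
ln(93600/46900) = ln(1.9957) = 0.69099.
Δz = 7833.7 × 0.69099 = 5413.0 m.

Δz ≈ 5413 m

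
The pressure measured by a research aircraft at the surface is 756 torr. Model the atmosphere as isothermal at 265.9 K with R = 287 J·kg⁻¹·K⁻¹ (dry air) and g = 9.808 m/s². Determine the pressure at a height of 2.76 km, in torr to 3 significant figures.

P ≈ 530 torr

Scale height: H = RT/g = 287 × 265.9 / 9.808 = 7780.7 m.
Barometric formula: P = P₀ exp(−z/H).
z/H = 2760.0/7780.7 = 0.35472; exp(−0.35472) = 0.70137.
P = 756 × 0.70137 = 530.24 torr.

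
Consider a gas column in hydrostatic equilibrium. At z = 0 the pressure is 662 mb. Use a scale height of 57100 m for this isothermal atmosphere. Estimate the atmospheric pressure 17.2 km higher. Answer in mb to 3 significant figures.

Barometric formula: P = P₀ exp(−z/H).
z/H = 17200/57100 = 0.30123; exp(−0.30123) = 0.73991.
P = 662 × 0.73991 = 489.82 mb.

P ≈ 490 mb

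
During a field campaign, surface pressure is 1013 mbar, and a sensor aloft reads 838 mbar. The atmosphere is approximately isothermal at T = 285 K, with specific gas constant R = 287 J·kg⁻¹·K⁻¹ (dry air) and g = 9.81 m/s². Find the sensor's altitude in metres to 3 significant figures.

Scale height: H = RT/g = 287 × 285 / 9.81 = 8337.9 m.
Invert the barometric formula: z = H ln(P₀/P).
P₀/P = 1013/838 = 1.2088; ln(1.2088) = 0.18963.
z = 8337.9 × 0.18963 = 1581.1 m.

z ≈ 1580 m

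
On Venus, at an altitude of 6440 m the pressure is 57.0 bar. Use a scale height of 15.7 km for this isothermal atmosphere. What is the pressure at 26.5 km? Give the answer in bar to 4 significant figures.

Between two levels, P₂ = P₁ exp(−Δz/H) with Δz = z₂ − z₁.
Δz = 26500 − 6440.0 = 20060 m; Δz/H = 20060/15700 = 1.2777.
P₂ = 57.0 × exp(−1.2777) = 57.0 × 0.27868 = 15.885 bar.

P ≈ 15.88 bar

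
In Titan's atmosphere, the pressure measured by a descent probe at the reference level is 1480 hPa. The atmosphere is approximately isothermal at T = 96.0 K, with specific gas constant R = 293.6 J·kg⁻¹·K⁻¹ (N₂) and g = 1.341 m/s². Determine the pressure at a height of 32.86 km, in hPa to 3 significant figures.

Scale height: H = RT/g = 293.6 × 96.0 / 1.341 = 21018 m.
Barometric formula: P = P₀ exp(−z/H).
z/H = 32860/21018 = 1.5634; exp(−1.5634) = 0.20942.
P = 1480 × 0.20942 = 309.94 hPa.

P ≈ 310 hPa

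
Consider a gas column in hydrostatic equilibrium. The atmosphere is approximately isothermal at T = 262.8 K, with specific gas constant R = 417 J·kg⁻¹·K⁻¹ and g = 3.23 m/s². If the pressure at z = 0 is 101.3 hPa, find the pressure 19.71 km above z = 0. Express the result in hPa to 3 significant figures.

P ≈ 56.7 hPa

Scale height: H = RT/g = 417 × 262.8 / 3.23 = 33928 m.
Barometric formula: P = P₀ exp(−z/H).
z/H = 19710/33928 = 0.58094; exp(−0.58094) = 0.55937.
P = 101.3 × 0.55937 = 56.664 hPa.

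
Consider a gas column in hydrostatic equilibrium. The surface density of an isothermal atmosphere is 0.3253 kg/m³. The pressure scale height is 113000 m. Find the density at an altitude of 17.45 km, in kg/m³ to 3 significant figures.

In an isothermal atmosphere, density decays like pressure: ρ = ρ₀ exp(−z/H).
z/H = 17450/113000 = 0.15442; exp(−0.15442) = 0.85691.
ρ = 0.3253 × 0.85691 = 0.27875 kg/m³.

ρ ≈ 0.279 kg/m³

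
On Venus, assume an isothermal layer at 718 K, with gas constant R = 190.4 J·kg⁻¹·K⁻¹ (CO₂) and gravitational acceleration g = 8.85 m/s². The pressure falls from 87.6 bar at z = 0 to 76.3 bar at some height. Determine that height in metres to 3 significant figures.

Scale height: H = RT/g = 190.4 × 718 / 8.85 = 15447 m.
Invert the barometric formula: z = H ln(P₀/P).
P₀/P = 87.6/76.3 = 1.1481; ln(1.1481) = 0.13811.
z = 15447 × 0.13811 = 2133.4 m.

z ≈ 2130 m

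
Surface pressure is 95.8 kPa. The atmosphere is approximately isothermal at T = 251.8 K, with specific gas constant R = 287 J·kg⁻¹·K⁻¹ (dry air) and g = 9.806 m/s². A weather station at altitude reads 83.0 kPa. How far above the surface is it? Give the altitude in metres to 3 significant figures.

Scale height: H = RT/g = 287 × 251.8 / 9.806 = 7369.6 m.
Invert the barometric formula: z = H ln(P₀/P).
P₀/P = 95.8/83.0 = 1.1542; ln(1.1542) = 0.14341.
z = 7369.6 × 0.14341 = 1056.9 m.

z ≈ 1060 m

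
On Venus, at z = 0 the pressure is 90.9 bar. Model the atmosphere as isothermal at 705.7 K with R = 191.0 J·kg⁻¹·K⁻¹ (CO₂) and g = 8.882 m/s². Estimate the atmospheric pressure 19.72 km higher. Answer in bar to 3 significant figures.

P ≈ 24.8 bar

Scale height: H = RT/g = 191.0 × 705.7 / 8.882 = 15175 m.
Barometric formula: P = P₀ exp(−z/H).
z/H = 19720/15175 = 1.2995; exp(−1.2995) = 0.27267.
P = 90.9 × 0.27267 = 24.786 bar.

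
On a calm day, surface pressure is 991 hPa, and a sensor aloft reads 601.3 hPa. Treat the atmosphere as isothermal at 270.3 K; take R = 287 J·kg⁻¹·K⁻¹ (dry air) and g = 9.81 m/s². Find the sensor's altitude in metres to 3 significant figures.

Scale height: H = RT/g = 287 × 270.3 / 9.81 = 7907.9 m.
Invert the barometric formula: z = H ln(P₀/P).
P₀/P = 991/601.3 = 1.6481; ln(1.6481) = 0.49962.
z = 7907.9 × 0.49962 = 3950.9 m.

z ≈ 3950 m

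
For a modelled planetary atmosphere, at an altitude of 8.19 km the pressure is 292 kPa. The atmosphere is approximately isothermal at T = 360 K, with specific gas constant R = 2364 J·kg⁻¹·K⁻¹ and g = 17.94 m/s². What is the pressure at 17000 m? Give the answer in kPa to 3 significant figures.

Scale height: H = RT/g = 2364 × 360 / 17.94 = 47438 m.
Between two levels, P₂ = P₁ exp(−Δz/H) with Δz = z₂ − z₁.
Δz = 17000 − 8190.0 = 8810.0 m; Δz/H = 8810.0/47438 = 0.18572.
P₂ = 292 × exp(−0.18572) = 292 × 0.83051 = 242.51 kPa.

P ≈ 243 kPa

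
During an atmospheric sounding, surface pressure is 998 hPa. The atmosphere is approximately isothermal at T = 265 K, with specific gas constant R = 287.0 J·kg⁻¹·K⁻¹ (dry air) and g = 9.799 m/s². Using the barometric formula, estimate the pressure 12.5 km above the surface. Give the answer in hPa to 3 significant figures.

P ≈ 199 hPa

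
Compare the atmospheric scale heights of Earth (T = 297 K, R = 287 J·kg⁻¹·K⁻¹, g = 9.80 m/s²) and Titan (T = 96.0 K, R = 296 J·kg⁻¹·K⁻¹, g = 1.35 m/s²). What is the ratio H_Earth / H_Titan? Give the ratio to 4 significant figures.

H_Earth/H_Titan ≈ 0.4132

H = RT/g for each body.
H_Earth = 287 × 297 / 9.80 = 8697.9 m.
H_Titan = 296 × 96.0 / 1.35 = 21049 m.
H_Earth/H_Titan = 8697.9/21049 = 0.41322.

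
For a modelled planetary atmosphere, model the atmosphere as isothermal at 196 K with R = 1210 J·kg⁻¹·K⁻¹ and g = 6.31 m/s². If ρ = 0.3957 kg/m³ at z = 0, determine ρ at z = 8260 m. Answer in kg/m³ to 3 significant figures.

ρ ≈ 0.318 kg/m³

Scale height: H = RT/g = 1210 × 196 / 6.31 = 37585 m.
In an isothermal atmosphere, density decays like pressure: ρ = ρ₀ exp(−z/H).
z/H = 8260.0/37585 = 0.21977; exp(−0.21977) = 0.80270.
ρ = 0.3957 × 0.80270 = 0.31763 kg/m³.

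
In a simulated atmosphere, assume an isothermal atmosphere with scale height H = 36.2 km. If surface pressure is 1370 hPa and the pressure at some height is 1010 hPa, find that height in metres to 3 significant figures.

z ≈ 11000 m

Invert the barometric formula: z = H ln(P₀/P).
P₀/P = 1370/1010 = 1.3564; ln(1.3564) = 0.30483.
z = 36200 × 0.30483 = 11035 m.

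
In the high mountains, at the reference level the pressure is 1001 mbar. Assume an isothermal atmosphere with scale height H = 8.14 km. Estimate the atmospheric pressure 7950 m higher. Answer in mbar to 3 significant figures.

Barometric formula: P = P₀ exp(−z/H).
z/H = 7950.0/8140.0 = 0.97666; exp(−0.97666) = 0.37657.
P = 1001 × 0.37657 = 376.95 mbar.

P ≈ 377 mbar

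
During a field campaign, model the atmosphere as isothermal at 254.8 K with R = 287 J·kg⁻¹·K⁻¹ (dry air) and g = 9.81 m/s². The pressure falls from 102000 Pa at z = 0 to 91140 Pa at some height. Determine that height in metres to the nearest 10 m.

z ≈ 840 m

Scale height: H = RT/g = 287 × 254.8 / 9.81 = 7454.4 m.
Invert the barometric formula: z = H ln(P₀/P).
P₀/P = 102000/91140 = 1.1192; ln(1.1192) = 0.11261.
z = 7454.4 × 0.11261 = 839.44 m.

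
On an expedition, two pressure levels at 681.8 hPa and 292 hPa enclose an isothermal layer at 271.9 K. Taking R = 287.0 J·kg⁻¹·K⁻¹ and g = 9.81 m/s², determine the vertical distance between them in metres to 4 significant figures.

Hypsometric equation: Δz = (R T̄/g) ln(P₁/P₂).
R T̄/g = 287.0 × 271.9 / 9.81 = 7954.7 m.
ln(681.8/292) = ln(2.3349) = 0.84797.
Δz = 7954.7 × 0.84797 = 6745.3 m.

Δz ≈ 6745 m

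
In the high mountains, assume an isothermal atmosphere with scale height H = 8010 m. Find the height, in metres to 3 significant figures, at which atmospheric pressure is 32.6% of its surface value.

z ≈ 8980 m

Set P/P₀ = exp(−z/H) = 0.326, so z = −H ln(0.326).
−ln(0.326) = 1.1209; z = 8010.0 × 1.1209 = 8978.4 m.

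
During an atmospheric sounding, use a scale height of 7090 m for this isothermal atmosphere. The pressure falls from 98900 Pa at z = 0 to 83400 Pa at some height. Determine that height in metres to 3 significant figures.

Invert the barometric formula: z = H ln(P₀/P).
P₀/P = 98900/83400 = 1.1859; ln(1.1859) = 0.17050.
z = 7090.0 × 0.17050 = 1208.8 m.

z ≈ 1210 m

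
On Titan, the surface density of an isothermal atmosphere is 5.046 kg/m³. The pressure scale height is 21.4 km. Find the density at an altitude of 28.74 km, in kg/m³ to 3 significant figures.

ρ ≈ 1.32 kg/m³

In an isothermal atmosphere, density decays like pressure: ρ = ρ₀ exp(−z/H).
z/H = 28740/21400 = 1.3430; exp(−1.3430) = 0.26106.
ρ = 5.046 × 0.26106 = 1.3173 kg/m³.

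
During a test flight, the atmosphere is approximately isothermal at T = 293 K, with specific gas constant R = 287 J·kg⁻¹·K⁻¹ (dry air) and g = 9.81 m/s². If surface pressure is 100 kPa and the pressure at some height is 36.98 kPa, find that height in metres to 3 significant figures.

Scale height: H = RT/g = 287 × 293 / 9.81 = 8572.0 m.
Invert the barometric formula: z = H ln(P₀/P).
P₀/P = 100/36.98 = 2.7042; ln(2.7042) = 0.99481.
z = 8572.0 × 0.99481 = 8527.5 m.

z ≈ 8530 m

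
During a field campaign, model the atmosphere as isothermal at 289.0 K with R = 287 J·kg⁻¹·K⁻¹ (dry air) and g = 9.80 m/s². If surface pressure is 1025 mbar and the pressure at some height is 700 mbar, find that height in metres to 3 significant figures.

z ≈ 3230 m

Scale height: H = RT/g = 287 × 289.0 / 9.80 = 8463.6 m.
Invert the barometric formula: z = H ln(P₀/P).
P₀/P = 1025/700 = 1.4643; ln(1.4643) = 0.38138.
z = 8463.6 × 0.38138 = 3227.8 m.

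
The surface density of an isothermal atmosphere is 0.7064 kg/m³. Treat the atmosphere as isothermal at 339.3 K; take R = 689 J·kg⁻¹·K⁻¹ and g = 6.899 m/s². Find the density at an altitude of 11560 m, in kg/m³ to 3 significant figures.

Scale height: H = RT/g = 689 × 339.3 / 6.899 = 33886 m.
In an isothermal atmosphere, density decays like pressure: ρ = ρ₀ exp(−z/H).
z/H = 11560/33886 = 0.34114; exp(−0.34114) = 0.71096.
ρ = 0.7064 × 0.71096 = 0.50222 kg/m³.

ρ ≈ 0.502 kg/m³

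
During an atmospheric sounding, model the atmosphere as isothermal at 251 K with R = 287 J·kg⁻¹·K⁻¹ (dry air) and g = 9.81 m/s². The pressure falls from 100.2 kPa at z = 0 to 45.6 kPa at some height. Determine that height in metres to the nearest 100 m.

z ≈ 5800 m

Scale height: H = RT/g = 287 × 251 / 9.81 = 7343.2 m.
Invert the barometric formula: z = H ln(P₀/P).
P₀/P = 100.2/45.6 = 2.1974; ln(2.1974) = 0.78727.
z = 7343.2 × 0.78727 = 5781.1 m.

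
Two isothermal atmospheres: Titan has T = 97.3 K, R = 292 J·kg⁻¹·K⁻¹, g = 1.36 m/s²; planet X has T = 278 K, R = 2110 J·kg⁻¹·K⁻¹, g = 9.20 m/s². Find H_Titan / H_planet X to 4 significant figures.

H_Titan/H_planet X ≈ 0.3277

H = RT/g for each body.
H_Titan = 292 × 97.3 / 1.36 = 20891 m.
H_planet X = 2110 × 278 / 9.20 = 63759 m.
H_Titan/H_planet X = 20891/63759 = 0.32766.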